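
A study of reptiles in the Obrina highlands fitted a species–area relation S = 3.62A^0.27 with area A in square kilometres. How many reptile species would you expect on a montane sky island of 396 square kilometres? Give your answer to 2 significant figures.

18

S = 3.62 × 396^0.27
ln S = ln 3.62 + 0.27 × ln 396 = 1.2865 + 0.27 × 5.9814 = 2.9015
S = e^2.9015 ≈ 18.2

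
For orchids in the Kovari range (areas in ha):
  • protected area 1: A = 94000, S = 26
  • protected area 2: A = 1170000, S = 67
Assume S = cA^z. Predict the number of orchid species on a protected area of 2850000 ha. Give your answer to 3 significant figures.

93.6

z = ln(67/26) / ln(1170000/94000) = 0.9466 / 2.5215 = 0.3754
c = 26 / 94000^0.3754 = 26 / 73.62 = 0.3532
S₃ = 0.3532 × 2850000^0.3754 = 0.3532 × 265 ≈ 93.59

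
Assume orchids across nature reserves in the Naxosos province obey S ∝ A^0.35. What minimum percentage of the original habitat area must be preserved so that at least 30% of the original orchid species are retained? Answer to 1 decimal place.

3.2%

Need (A_new/A_old)^0.35 = 0.3, so A_new/A_old = 0.3^(1/0.35) = 0.3^2.857
ln(A_new/A_old) = ln 0.3 / 0.35 = -1.2040 / 0.35 = -3.4399
A_new/A_old = e^-3.4399 ≈ 0.03207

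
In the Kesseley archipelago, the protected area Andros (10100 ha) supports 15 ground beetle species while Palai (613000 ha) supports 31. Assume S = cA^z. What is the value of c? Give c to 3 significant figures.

2.94

z = ln(S₂/S₁) / ln(A₂/A₁) = ln(31/15) / ln(613000/10100) = 0.7259 / 4.1058 = 0.1768
c = S₁ / A₁^z = 15 / 10100^0.1768 = 15 / 5.105 = 2.938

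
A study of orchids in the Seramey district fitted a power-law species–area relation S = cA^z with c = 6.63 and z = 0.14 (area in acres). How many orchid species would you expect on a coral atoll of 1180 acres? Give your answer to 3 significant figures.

S = 6.63 × 1180^0.14
ln S = ln 6.63 + 0.14 × ln 1180 = 1.8916 + 0.14 × 7.0733 = 2.8819
S = e^2.8819 ≈ 17.85

17.8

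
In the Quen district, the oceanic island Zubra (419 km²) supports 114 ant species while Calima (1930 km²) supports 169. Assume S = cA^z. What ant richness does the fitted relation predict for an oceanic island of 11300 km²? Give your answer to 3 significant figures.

z = ln(169/114) / ln(1930/419) = 0.3937 / 1.5274 = 0.2578
c = 114 / 419^0.2578 = 114 / 4.741 = 24.04
S₃ = 24.04 × 11300^0.2578 = 24.04 × 11.08 ≈ 266.5

267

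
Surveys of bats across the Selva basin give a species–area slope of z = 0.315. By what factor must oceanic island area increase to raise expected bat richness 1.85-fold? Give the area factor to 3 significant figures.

7.05

(A₂/A₁)^0.315 = 1.85, so A₂/A₁ = 1.85^(1/0.315) = 1.85^3.175
ln(A₂/A₁) = ln 1.85 / 0.315 = 0.6152 / 0.315 = 1.9530
A₂/A₁ = e^1.9530 ≈ 7.05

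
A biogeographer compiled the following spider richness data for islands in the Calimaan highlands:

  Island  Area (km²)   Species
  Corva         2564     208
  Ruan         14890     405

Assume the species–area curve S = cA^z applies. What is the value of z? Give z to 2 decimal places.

0.38

Taking logs: ln S = ln c + z ln A, so z = (ln S₂ − ln S₁)/(ln A₂ − ln A₁).
z = ln(405/208) / ln(14890/2564) = ln(1.947) / ln(5.807) = 0.6663 / 1.7591 = 0.3788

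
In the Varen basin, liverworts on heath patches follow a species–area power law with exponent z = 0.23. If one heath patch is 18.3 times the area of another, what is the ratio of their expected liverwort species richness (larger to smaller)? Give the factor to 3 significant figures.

1.95

S₂/S₁ = (A₂/A₁)^z = 18.3^0.23
ln(S₂/S₁) = 0.23 × ln 18.3 = 0.23 × 2.9069 = 0.6686
S₂/S₁ = e^0.6686 ≈ 1.951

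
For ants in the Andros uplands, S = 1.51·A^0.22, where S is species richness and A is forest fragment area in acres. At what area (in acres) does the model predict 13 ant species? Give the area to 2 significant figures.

18000 acres

13 = 1.51 × A^0.22  ⇒  A^0.22 = 13/1.51 = 8.609
ln A = ln(8.609) / 0.22 = 2.1528 / 0.22 = 9.7856
A = e^9.7856 ≈ 17777 acres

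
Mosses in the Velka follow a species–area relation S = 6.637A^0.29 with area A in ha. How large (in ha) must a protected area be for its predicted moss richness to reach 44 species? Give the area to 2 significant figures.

44 = 6.637 × A^0.29  ⇒  A^0.29 = 44/6.637 = 6.63
ln A = ln(6.63) / 0.29 = 1.8915 / 0.29 = 6.5225
A = e^6.5225 ≈ 680.3 ha

680 ha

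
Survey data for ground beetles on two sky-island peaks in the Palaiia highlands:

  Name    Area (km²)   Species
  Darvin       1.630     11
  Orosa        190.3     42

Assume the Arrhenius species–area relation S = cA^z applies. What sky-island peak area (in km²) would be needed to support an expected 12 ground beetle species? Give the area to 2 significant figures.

2.2 km²

z = ln(42/11) / ln(190.3/1.63) = 1.3398 / 4.7600 = 0.2815
c = 11 / 1.63^0.2815 = 11 / 1.147 = 9.587
A = (12/9.587)^(1/0.2815) ⇒ ln A = ln(1.252)/0.2815 = 0.7977
A = e^0.7977 ≈ 2.22 km²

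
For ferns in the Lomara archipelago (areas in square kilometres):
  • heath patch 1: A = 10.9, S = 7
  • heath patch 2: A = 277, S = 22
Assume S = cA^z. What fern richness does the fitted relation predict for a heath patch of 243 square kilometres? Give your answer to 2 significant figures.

21

z = ln(22/7) / ln(277/10.9) = 1.1451 / 3.2353 = 0.3540
c = 7 / 10.9^0.3540 = 7 / 2.329 = 3.005
S₃ = 3.005 × 243^0.3540 = 3.005 × 6.989 ≈ 21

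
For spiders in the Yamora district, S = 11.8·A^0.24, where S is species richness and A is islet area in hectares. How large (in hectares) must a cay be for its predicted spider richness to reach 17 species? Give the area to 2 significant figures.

4.6 hectares

17 = 11.8 × A^0.24  ⇒  A^0.24 = 17/11.8 = 1.441
ln A = ln(1.441) / 0.24 = 0.3651 / 0.24 = 1.5213
A = e^1.5213 ≈ 4.578 hectares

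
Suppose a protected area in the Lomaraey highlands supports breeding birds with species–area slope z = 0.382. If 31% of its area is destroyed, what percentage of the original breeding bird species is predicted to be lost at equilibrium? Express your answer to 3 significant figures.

S_new/S_old = (A_new/A_old)^z = 0.69^0.382
= exp(0.382 × ln 0.69) = exp(0.382 × -0.3711) = exp(-0.1417) ≈ 0.8678
Fraction lost = 1 − 0.8678 = 0.1322

13.2%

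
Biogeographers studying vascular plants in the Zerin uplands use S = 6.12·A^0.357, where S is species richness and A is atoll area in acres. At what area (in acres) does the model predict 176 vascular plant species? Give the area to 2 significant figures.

12000 acres

176 = 6.12 × A^0.357  ⇒  A^0.357 = 176/6.12 = 28.76
ln A = ln(28.76) / 0.357 = 3.3589 / 0.357 = 9.4087
A = e^9.4087 ≈ 12195 acres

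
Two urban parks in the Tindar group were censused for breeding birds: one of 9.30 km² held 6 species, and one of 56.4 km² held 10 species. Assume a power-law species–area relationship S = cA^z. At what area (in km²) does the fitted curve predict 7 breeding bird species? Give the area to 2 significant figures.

z = ln(10/6) / ln(56.4/9.3) = 0.5108 / 1.8025 = 0.2834
c = 6 / 9.3^0.2834 = 6 / 1.881 = 3.189
A = (7/3.189)^(1/0.2834) ⇒ ln A = ln(2.195)/0.2834 = 2.7739
A = e^2.7739 ≈ 16.02 km²

16 km²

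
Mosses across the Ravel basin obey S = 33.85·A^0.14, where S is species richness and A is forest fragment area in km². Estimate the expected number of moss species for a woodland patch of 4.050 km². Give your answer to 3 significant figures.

41.2

S = 33.85 × 4.05^0.14
ln S = ln 33.85 + 0.14 × ln 4.05 = 3.5219 + 0.14 × 1.3987 = 3.7178
S = e^3.7178 ≈ 41.17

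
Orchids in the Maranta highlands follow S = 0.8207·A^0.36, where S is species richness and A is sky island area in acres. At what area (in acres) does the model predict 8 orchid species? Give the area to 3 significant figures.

8 = 0.8207 × A^0.36  ⇒  A^0.36 = 8/0.8207 = 9.748
ln A = ln(9.748) / 0.36 = 2.2770 / 0.36 = 6.3251
A = e^6.3251 ≈ 558.4 acres

558 acres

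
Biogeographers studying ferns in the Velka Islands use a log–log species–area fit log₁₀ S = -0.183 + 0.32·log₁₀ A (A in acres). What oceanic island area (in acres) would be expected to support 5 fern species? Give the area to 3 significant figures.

5 = 0.6561 × A^0.32  ⇒  A^0.32 = 5/0.6561 = 7.62
ln A = ln(7.62) / 0.32 = 2.0308 / 0.32 = 6.3463
A = e^6.3463 ≈ 570.4 acres

570 acres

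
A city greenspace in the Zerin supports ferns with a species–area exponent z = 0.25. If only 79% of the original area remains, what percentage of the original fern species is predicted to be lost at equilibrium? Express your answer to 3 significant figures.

S_new/S_old = (A_new/A_old)^z = 0.79^0.25
= exp(0.25 × ln 0.79) = exp(0.25 × -0.2357) = exp(-0.0589) ≈ 0.9428
Fraction lost = 1 − 0.9428 = 0.05723

5.72%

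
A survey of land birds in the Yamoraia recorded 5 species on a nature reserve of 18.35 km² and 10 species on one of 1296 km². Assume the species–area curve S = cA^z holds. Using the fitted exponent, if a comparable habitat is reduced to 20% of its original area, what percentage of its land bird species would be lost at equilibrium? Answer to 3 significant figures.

23.1%

z = ln(10/5) / ln(1296/18.35) = 0.6931 / 4.2574 = 0.1628
S_new/S_old = (A_new/A_old)^z = 0.2^0.1628 = exp(0.1628 × -1.6094) = 0.7695
Fraction lost = 1 − 0.7695 = 0.2305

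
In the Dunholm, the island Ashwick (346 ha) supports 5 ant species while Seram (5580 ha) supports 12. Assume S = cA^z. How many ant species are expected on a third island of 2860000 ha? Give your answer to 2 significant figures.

z = ln(12/5) / ln(5580/346) = 0.8755 / 2.7805 = 0.3149
c = 5 / 346^0.3149 = 5 / 6.302 = 0.7934
S₃ = 0.7934 × 2860000^0.3149 = 0.7934 × 107.9 ≈ 85.58

86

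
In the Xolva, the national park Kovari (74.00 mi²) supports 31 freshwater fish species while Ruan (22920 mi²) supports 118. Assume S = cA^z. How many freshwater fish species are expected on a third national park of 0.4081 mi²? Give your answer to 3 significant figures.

9.23

z = ln(118/31) / ln(22920/74) = 1.3367 / 5.7357 = 0.2330
c = 31 / 74^0.2330 = 31 / 2.727 = 11.37
S₃ = 11.37 × 0.4081^0.2330 = 11.37 × 0.8115 ≈ 9.226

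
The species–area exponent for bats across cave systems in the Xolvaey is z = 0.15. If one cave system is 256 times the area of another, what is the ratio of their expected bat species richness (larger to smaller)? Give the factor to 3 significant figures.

2.30

S₂/S₁ = (A₂/A₁)^z = 256^0.15
ln(S₂/S₁) = 0.15 × ln 256 = 0.15 × 5.5452 = 0.8318
S₂/S₁ = e^0.8318 ≈ 2.297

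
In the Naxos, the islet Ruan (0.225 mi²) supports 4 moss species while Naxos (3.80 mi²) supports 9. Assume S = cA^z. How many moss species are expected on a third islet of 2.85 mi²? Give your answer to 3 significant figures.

z = ln(9/4) / ln(3.8/0.225) = 0.8109 / 2.8267 = 0.2869
c = 4 / 0.225^0.2869 = 4 / 0.6519 = 6.136
S₃ = 6.136 × 2.85^0.2869 = 6.136 × 1.35 ≈ 8.287

8.29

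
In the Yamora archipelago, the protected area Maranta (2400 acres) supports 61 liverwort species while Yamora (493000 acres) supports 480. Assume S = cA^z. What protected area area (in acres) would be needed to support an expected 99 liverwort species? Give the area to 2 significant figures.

z = ln(480/61) / ln(493000/2400) = 2.0629 / 5.3250 = 0.3874
c = 61 / 2400^0.3874 = 61 / 20.39 = 2.991
A = (99/2.991)^(1/0.3874) ⇒ ln A = ln(33.1)/0.3874 = 9.0332
A = e^9.0332 ≈ 8377 acres

8400 acres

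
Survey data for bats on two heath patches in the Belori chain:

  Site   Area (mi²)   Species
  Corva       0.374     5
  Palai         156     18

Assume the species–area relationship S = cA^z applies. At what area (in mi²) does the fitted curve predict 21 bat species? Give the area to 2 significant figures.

320 mi²

z = ln(18/5) / ln(156/0.374) = 1.2809 / 6.0334 = 0.2123
c = 5 / 0.374^0.2123 = 5 / 0.8116 = 6.161
A = (21/6.161)^(1/0.2123) ⇒ ln A = ln(3.409)/0.2123 = 5.7759
A = e^5.7759 ≈ 322.4 mi²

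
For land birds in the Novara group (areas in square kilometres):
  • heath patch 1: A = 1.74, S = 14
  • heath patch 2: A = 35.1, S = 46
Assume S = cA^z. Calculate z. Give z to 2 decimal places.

0.40

Taking logs: ln S = ln c + z ln A, so z = (ln S₂ − ln S₁)/(ln A₂ − ln A₁).
z = ln(46/14) / ln(35.1/1.74) = ln(3.286) / ln(20.17) = 1.1896 / 3.0043 = 0.3960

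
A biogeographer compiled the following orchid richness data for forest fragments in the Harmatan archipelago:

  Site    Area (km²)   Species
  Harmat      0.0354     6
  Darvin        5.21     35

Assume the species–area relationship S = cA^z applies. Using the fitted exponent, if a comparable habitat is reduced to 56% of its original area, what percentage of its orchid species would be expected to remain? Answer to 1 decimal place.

z = ln(35/6) / ln(5.21/0.0354) = 1.7636 / 4.9916 = 0.3533
S_new/S_old = (A_new/A_old)^z = 0.56^0.3533 = exp(0.3533 × -0.5798) = 0.8148

81.5%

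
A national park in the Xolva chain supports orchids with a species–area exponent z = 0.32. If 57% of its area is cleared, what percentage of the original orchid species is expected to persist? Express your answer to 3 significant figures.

76.3%

S_new/S_old = (A_new/A_old)^z = 0.43^0.32
= exp(0.32 × ln 0.43) = exp(0.32 × -0.8440) = exp(-0.2701) ≈ 0.7633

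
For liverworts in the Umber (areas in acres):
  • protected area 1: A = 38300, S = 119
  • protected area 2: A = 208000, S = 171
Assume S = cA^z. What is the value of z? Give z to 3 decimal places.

Taking logs: ln S = ln c + z ln A, so z = (ln S₂ − ln S₁)/(ln A₂ − ln A₁).
z = ln(171/119) / ln(208000/38300) = ln(1.437) / ln(5.431) = 0.3625 / 1.6921 = 0.2143

0.214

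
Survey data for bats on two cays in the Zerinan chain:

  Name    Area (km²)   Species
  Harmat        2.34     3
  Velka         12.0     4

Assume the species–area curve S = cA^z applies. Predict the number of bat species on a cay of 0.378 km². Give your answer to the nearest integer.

2

z = ln(4/3) / ln(12/2.34) = 0.2877 / 1.6348 = 0.1760
c = 3 / 2.34^0.1760 = 3 / 1.161 = 2.583
S₃ = 2.583 × 0.378^0.1760 = 2.583 × 0.8427 ≈ 2.177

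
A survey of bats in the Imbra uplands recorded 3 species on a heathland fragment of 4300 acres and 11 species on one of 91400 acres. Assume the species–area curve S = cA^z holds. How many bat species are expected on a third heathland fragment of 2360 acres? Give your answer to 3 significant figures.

2.32

z = ln(11/3) / ln(91400/4300) = 1.2993 / 3.0566 = 0.4251
c = 3 / 4300^0.4251 = 3 / 35.03 = 0.08563
S₃ = 0.08563 × 2360^0.4251 = 0.08563 × 27.15 ≈ 2.325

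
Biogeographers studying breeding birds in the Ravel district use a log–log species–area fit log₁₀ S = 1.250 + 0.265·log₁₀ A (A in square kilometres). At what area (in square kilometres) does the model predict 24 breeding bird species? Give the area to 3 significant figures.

3.10 square kilometres

24 = 17.78 × A^0.265  ⇒  A^0.265 = 24/17.78 = 1.35
ln A = ln(1.35) / 0.265 = 0.2998 / 0.265 = 1.1314
A = e^1.1314 ≈ 3.1 square kilometres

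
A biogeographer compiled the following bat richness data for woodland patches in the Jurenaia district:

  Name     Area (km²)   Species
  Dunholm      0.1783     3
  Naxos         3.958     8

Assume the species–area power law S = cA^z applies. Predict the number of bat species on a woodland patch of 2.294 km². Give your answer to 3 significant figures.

6.73

z = ln(8/3) / ln(3.958/0.1783) = 0.9808 / 3.1000 = 0.3164
c = 3 / 0.1783^0.3164 = 3 / 0.5795 = 5.177
S₃ = 5.177 × 2.294^0.3164 = 5.177 × 1.3 ≈ 6.732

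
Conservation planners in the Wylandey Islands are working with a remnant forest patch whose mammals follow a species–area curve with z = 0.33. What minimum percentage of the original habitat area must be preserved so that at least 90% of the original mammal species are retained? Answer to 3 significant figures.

72.7%

Need (A_new/A_old)^0.33 = 0.9, so A_new/A_old = 0.9^(1/0.33) = 0.9^3.03
ln(A_new/A_old) = ln 0.9 / 0.33 = -0.1054 / 0.33 = -0.3193
A_new/A_old = e^-0.3193 ≈ 0.7267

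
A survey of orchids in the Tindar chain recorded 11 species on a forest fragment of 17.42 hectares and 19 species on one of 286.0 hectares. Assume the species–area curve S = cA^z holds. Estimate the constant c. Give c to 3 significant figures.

z = ln(S₂/S₁) / ln(A₂/A₁) = ln(19/11) / ln(286/17.42) = 0.5465 / 2.7984 = 0.1953
c = S₁ / A₁^z = 11 / 17.42^0.1953 = 11 / 1.747 = 6.295

6.30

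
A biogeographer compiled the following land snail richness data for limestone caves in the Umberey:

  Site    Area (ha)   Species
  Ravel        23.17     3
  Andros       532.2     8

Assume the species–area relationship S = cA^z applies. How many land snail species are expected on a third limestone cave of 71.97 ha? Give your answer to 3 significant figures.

4.28

z = ln(8/3) / ln(532.2/23.17) = 0.9808 / 3.1342 = 0.3129
c = 3 / 23.17^0.3129 = 3 / 2.674 = 1.122
S₃ = 1.122 × 71.97^0.3129 = 1.122 × 3.812 ≈ 4.277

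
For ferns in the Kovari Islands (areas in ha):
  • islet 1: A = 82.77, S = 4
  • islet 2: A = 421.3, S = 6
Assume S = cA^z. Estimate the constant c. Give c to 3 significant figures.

1.33

z = ln(S₂/S₁) / ln(A₂/A₁) = ln(6/4) / ln(421.3/82.77) = 0.4055 / 1.6273 = 0.2492
c = S₁ / A₁^z = 4 / 82.77^0.2492 = 4 / 3.005 = 1.331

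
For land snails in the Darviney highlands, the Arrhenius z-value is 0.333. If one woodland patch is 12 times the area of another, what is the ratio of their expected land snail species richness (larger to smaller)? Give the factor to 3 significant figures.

S₂/S₁ = (A₂/A₁)^z = 12^0.333
ln(S₂/S₁) = 0.333 × ln 12 = 0.333 × 2.4849 = 0.8275
S₂/S₁ = e^0.8275 ≈ 2.288

2.29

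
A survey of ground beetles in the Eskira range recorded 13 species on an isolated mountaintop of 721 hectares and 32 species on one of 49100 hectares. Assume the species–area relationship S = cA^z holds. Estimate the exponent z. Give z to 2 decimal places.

Taking logs: ln S = ln c + z ln A, so z = (ln S₂ − ln S₁)/(ln A₂ − ln A₁).
z = ln(32/13) / ln(49100/721) = ln(2.462) / ln(68.1) = 0.9008 / 4.2210 = 0.2134

0.21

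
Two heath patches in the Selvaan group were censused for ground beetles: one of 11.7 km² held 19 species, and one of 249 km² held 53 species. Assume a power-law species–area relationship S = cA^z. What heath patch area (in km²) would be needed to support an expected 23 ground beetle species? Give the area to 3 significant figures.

20.7 km²

z = ln(53/19) / ln(249/11.7) = 1.0259 / 3.0579 = 0.3355
c = 19 / 11.7^0.3355 = 19 / 2.282 = 8.325
A = (23/8.325)^(1/0.3355) ⇒ ln A = ln(2.763)/0.3355 = 3.0291
A = e^3.0291 ≈ 20.68 km²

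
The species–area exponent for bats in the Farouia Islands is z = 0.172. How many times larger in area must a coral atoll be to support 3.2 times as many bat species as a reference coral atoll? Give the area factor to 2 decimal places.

864.81

(A₂/A₁)^0.172 = 3.2, so A₂/A₁ = 3.2^(1/0.172) = 3.2^5.814
ln(A₂/A₁) = ln 3.2 / 0.172 = 1.1632 / 0.172 = 6.7625
A₂/A₁ = e^6.7625 ≈ 864.8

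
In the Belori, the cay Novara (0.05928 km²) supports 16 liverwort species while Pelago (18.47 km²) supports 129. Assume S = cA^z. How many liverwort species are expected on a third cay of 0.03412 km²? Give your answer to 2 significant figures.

z = ln(129/16) / ln(18.47/0.05928) = 2.0872 / 5.7416 = 0.3635
c = 16 / 0.05928^0.3635 = 16 / 0.358 = 44.69
S₃ = 44.69 × 0.03412^0.3635 = 44.69 × 0.2929 ≈ 13.09

13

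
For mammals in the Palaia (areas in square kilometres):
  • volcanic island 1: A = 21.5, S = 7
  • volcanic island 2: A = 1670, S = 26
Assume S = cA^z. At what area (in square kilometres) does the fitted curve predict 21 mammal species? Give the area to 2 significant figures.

z = ln(26/7) / ln(1670/21.5) = 1.3122 / 4.3525 = 0.3015
c = 7 / 21.5^0.3015 = 7 / 2.522 = 2.776
A = (21/2.776)^(1/0.3015) ⇒ ln A = ln(7.565)/0.3015 = 6.7122
A = e^6.7122 ≈ 822.3 square kilometres

820 square kilometres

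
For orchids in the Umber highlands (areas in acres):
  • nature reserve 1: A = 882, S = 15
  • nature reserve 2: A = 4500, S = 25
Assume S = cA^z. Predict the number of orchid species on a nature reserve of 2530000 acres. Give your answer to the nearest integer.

182

z = ln(25/15) / ln(4500/882) = 0.5108 / 1.6296 = 0.3135
c = 15 / 882^0.3135 = 15 / 8.381 = 1.79
S₃ = 1.79 × 2530000^0.3135 = 1.79 × 101.7 ≈ 181.9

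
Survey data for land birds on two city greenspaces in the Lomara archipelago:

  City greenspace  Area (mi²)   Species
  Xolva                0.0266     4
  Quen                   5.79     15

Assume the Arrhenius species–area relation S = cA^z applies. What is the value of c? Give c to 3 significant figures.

z = ln(S₂/S₁) / ln(A₂/A₁) = ln(15/4) / ln(5.79/0.0266) = 1.3218 / 5.3830 = 0.2455
c = S₁ / A₁^z = 4 / 0.0266^0.2455 = 4 / 0.4104 = 9.746

9.75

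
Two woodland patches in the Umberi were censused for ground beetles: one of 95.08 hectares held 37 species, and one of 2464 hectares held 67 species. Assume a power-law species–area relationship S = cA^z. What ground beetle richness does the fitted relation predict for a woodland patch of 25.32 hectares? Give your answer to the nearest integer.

29

z = ln(67/37) / ln(2464/95.08) = 0.5938 / 3.2548 = 0.1824
c = 37 / 95.08^0.1824 = 37 / 2.295 = 16.12
S₃ = 16.12 × 25.32^0.1824 = 16.12 × 1.803 ≈ 29.07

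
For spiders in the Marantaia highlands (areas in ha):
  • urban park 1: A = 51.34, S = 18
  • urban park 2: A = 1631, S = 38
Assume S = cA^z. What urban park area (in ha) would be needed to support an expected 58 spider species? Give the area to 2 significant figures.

12000 ha

z = ln(38/18) / ln(1631/51.34) = 0.7472 / 3.4585 = 0.2161
c = 18 / 51.34^0.2161 = 18 / 2.342 = 7.686
A = (58/7.686)^(1/0.2161) ⇒ ln A = ln(7.546)/0.2161 = 9.3541
A = e^9.3541 ≈ 11547 ha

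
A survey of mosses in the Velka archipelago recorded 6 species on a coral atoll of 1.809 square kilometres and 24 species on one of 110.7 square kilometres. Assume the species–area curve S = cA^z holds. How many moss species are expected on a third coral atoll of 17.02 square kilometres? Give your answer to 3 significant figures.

z = ln(24/6) / ln(110.7/1.809) = 1.3863 / 4.1140 = 0.3370
c = 6 / 1.809^0.3370 = 6 / 1.221 = 4.914
S₃ = 4.914 × 17.02^0.3370 = 4.914 × 2.599 ≈ 12.77

12.8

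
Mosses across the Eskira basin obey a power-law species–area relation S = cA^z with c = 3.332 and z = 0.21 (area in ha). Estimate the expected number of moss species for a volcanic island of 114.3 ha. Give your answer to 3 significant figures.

S = 3.332 × 114.3^0.21
ln S = ln 3.332 + 0.21 × ln 114.3 = 1.2036 + 0.21 × 4.7388 = 2.1987
S = e^2.1987 ≈ 9.014

9.01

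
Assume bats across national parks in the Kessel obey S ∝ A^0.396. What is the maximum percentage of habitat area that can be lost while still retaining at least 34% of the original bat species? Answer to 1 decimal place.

93.4%

Need (A_new/A_old)^0.396 = 0.34, so A_new/A_old = 0.34^(1/0.396) = 0.34^2.525
ln(A_new/A_old) = ln 0.34 / 0.396 = -1.0788 / 0.396 = -2.7243
A_new/A_old = e^-2.7243 ≈ 0.06559
Fraction that can be lost = 1 − 0.06559 = 0.9344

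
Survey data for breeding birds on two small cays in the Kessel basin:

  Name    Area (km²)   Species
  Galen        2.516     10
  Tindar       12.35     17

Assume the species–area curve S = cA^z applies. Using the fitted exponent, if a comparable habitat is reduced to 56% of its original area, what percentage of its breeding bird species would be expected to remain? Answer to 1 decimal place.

z = ln(17/10) / ln(12.35/2.516) = 0.5306 / 1.5910 = 0.3335
S_new/S_old = (A_new/A_old)^z = 0.56^0.3335 = exp(0.3335 × -0.5798) = 0.8242

82.4%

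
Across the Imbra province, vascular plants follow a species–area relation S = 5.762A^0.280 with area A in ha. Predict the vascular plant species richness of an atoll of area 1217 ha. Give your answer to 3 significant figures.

S = 5.762 × 1217^0.28
ln S = ln 5.762 + 0.28 × ln 1217 = 1.7513 + 0.28 × 7.1041 = 3.7404
S = e^3.7404 ≈ 42.12

42.1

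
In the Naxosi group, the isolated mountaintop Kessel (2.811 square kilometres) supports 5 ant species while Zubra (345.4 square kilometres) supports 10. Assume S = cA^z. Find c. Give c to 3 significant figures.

4.31

z = ln(S₂/S₁) / ln(A₂/A₁) = ln(10/5) / ln(345.4/2.811) = 0.6931 / 4.8112 = 0.1441
c = S₁ / A₁^z = 5 / 2.811^0.1441 = 5 / 1.161 = 4.308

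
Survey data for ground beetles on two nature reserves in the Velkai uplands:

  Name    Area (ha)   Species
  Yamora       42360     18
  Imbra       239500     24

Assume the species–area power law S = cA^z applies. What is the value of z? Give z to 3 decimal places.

0.166

Taking logs: ln S = ln c + z ln A, so z = (ln S₂ − ln S₁)/(ln A₂ − ln A₁).
z = ln(24/18) / ln(239500/42360) = ln(1.333) / ln(5.654) = 0.2877 / 1.7323 = 0.1661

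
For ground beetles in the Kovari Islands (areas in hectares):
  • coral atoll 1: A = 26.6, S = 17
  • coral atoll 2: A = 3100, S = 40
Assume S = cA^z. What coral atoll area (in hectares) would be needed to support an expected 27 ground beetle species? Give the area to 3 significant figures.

348 hectares

z = ln(40/17) / ln(3100/26.6) = 0.8557 / 4.7582 = 0.1798
c = 17 / 26.6^0.1798 = 17 / 1.804 = 9.424
A = (27/9.424)^(1/0.1798) ⇒ ln A = ln(2.865)/0.1798 = 5.8535
A = e^5.8535 ≈ 348.5 hectares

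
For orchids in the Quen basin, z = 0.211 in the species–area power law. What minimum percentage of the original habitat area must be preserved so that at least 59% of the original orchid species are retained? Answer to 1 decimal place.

8.2%

Need (A_new/A_old)^0.211 = 0.59, so A_new/A_old = 0.59^(1/0.211) = 0.59^4.739
ln(A_new/A_old) = ln 0.59 / 0.211 = -0.5276 / 0.211 = -2.5006
A_new/A_old = e^-2.5006 ≈ 0.08203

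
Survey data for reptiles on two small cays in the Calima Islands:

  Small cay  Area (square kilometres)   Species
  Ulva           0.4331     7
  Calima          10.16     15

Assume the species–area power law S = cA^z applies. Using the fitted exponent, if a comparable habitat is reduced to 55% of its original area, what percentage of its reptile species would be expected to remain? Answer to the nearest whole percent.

87%

z = ln(15/7) / ln(10.16/0.4331) = 0.7621 / 3.1552 = 0.2415
S_new/S_old = (A_new/A_old)^z = 0.55^0.2415 = exp(0.2415 × -0.5978) = 0.8655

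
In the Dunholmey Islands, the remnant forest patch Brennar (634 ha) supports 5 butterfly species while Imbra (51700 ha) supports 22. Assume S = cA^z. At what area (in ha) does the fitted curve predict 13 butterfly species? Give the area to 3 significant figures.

10800 ha

z = ln(22/5) / ln(51700/634) = 1.4816 / 4.4012 = 0.3366
c = 5 / 634^0.3366 = 5 / 8.776 = 0.5697
A = (13/0.5697)^(1/0.3366) ⇒ ln A = ln(22.82)/0.3366 = 9.2904
A = e^9.2904 ≈ 10834 ha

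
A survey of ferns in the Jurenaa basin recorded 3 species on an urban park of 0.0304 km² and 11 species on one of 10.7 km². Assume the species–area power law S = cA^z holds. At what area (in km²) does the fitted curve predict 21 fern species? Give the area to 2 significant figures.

z = ln(11/3) / ln(10.7/0.0304) = 1.2993 / 5.8636 = 0.2216
c = 3 / 0.0304^0.2216 = 3 / 0.4611 = 6.506
A = (21/6.506)^(1/0.2216) ⇒ ln A = ln(3.228)/0.2216 = 5.2884
A = e^5.2884 ≈ 198 km²

200 km²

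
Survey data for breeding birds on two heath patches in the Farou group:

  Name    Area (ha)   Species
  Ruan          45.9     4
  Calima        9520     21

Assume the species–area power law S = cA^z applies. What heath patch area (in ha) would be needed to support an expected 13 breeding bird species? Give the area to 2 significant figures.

2000 ha

z = ln(21/4) / ln(9520/45.9) = 1.6582 / 5.3347 = 0.3108
c = 4 / 45.9^0.3108 = 4 / 3.285 = 1.218
A = (13/1.218)^(1/0.3108) ⇒ ln A = ln(10.68)/0.3108 = 7.6183
A = e^7.6183 ≈ 2035 ha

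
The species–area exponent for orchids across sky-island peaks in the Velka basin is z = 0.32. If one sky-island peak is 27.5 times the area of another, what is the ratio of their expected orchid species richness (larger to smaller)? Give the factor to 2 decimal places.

2.89

S₂/S₁ = (A₂/A₁)^z = 27.5^0.32
ln(S₂/S₁) = 0.32 × ln 27.5 = 0.32 × 3.3142 = 1.0605
S₂/S₁ = e^1.0605 ≈ 2.888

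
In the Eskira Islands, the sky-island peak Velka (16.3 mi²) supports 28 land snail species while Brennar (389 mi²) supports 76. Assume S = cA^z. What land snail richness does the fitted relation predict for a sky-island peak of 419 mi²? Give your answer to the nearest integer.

z = ln(76/28) / ln(389/16.3) = 0.9985 / 3.1724 = 0.3148
c = 28 / 16.3^0.3148 = 28 / 2.407 = 11.63
S₃ = 11.63 × 419^0.3148 = 11.63 × 6.689 ≈ 77.8

78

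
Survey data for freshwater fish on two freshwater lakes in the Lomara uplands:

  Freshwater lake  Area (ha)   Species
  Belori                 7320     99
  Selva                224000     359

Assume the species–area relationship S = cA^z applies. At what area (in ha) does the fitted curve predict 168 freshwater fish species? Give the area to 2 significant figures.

30000 ha

z = ln(359/99) / ln(224000/7320) = 1.2882 / 3.4210 = 0.3766
c = 99 / 7320^0.3766 = 99 / 28.52 = 3.471
A = (168/3.471)^(1/0.3766) ⇒ ln A = ln(48.4)/0.3766 = 10.3028
A = e^10.3028 ≈ 29816 ha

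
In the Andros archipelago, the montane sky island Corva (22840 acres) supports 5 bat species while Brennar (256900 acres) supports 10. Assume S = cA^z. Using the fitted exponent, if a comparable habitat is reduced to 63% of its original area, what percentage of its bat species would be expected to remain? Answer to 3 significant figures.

87.6%

z = ln(10/5) / ln(256900/22840) = 0.6931 / 2.4202 = 0.2864
S_new/S_old = (A_new/A_old)^z = 0.63^0.2864 = exp(0.2864 × -0.4620) = 0.8761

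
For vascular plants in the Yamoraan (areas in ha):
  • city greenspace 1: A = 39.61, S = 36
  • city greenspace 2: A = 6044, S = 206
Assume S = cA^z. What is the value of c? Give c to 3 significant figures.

z = ln(S₂/S₁) / ln(A₂/A₁) = ln(206/36) / ln(6044/39.61) = 1.7444 / 5.0277 = 0.3469
c = S₁ / A₁^z = 36 / 39.61^0.3469 = 36 / 3.584 = 10.04

10.0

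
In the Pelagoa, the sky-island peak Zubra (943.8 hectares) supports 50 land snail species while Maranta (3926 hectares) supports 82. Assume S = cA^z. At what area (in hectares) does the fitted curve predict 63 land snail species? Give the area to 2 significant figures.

1800 hectares

z = ln(82/50) / ln(3926/943.8) = 0.4947 / 1.4255 = 0.3470
c = 50 / 943.8^0.3470 = 50 / 10.77 = 4.64
A = (63/4.64)^(1/0.3470) ⇒ ln A = ln(13.58)/0.3470 = 7.5159
A = e^7.5159 ≈ 1837 hectares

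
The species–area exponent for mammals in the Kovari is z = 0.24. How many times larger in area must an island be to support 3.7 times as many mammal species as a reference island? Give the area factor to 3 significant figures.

(A₂/A₁)^0.24 = 3.7, so A₂/A₁ = 3.7^(1/0.24) = 3.7^4.167
ln(A₂/A₁) = ln 3.7 / 0.24 = 1.3083 / 0.24 = 5.4514
A₂/A₁ = e^5.4514 ≈ 233.1

233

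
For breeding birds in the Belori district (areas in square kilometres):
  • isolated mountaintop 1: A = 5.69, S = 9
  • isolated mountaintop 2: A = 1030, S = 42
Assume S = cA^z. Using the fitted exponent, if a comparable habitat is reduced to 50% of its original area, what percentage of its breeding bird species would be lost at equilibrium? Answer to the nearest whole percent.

19%

z = ln(42/9) / ln(1030/5.69) = 1.5404 / 5.1986 = 0.2963
S_new/S_old = (A_new/A_old)^z = 0.5^0.2963 = exp(0.2963 × -0.6931) = 0.8143
Fraction lost = 1 − 0.8143 = 0.1857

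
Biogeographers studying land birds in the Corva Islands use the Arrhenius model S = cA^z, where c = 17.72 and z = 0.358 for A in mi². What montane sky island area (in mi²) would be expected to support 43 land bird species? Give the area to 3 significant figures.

11.9 mi²

43 = 17.72 × A^0.358  ⇒  A^0.358 = 43/17.72 = 2.427
ln A = ln(2.427) / 0.358 = 0.8865 / 0.358 = 2.4763
A = e^2.4763 ≈ 11.9 mi²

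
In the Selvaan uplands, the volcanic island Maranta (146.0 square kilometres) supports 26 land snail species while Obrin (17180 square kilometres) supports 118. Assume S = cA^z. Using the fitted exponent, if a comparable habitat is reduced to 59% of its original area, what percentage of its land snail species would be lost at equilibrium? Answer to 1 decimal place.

z = ln(118/26) / ln(17180/146) = 1.5126 / 4.7679 = 0.3172
S_new/S_old = (A_new/A_old)^z = 0.59^0.3172 = exp(0.3172 × -0.5276) = 0.8459
Fraction lost = 1 − 0.8459 = 0.1541

15.4%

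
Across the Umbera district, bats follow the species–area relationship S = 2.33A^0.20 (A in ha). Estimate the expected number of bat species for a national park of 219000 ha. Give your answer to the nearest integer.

27

S = 2.33 × 219000^0.2 = 2.33 × 11.7 ≈ 27.25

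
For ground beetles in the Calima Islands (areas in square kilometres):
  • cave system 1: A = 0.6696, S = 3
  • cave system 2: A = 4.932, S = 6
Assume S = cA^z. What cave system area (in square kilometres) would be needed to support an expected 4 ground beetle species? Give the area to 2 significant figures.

1.5 square kilometres

z = ln(6/3) / ln(4.932/0.6696) = 0.6931 / 1.9968 = 0.3471
c = 3 / 0.6696^0.3471 = 3 / 0.87 = 3.448
A = (4/3.448)^(1/0.3471) ⇒ ln A = ln(1.16)/0.3471 = 0.4277
A = e^0.4277 ≈ 1.534 square kilometres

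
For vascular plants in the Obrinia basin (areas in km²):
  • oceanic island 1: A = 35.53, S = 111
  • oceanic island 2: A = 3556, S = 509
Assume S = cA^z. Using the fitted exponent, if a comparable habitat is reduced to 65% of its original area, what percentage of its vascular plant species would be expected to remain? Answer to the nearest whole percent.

z = ln(509/111) / ln(3556/35.53) = 1.5229 / 4.6060 = 0.3306
S_new/S_old = (A_new/A_old)^z = 0.65^0.3306 = exp(0.3306 × -0.4308) = 0.8672

87%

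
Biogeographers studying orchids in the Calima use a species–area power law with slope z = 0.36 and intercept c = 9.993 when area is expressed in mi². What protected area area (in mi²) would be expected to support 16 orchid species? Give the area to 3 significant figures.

16 = 9.993 × A^0.36  ⇒  A^0.36 = 16/9.993 = 1.601
ln A = ln(1.601) / 0.36 = 0.4707 / 0.36 = 1.3075
A = e^1.3075 ≈ 3.697 mi²

3.70 mi²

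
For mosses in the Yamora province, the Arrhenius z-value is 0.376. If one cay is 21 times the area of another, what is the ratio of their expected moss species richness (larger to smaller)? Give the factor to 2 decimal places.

S₂/S₁ = (A₂/A₁)^z = 21^0.376
ln(S₂/S₁) = 0.376 × ln 21 = 0.376 × 3.0445 = 1.1447
S₂/S₁ = e^1.1447 ≈ 3.142

3.14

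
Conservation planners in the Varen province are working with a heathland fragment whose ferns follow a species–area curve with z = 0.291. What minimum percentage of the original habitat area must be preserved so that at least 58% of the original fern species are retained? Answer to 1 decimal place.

Need (A_new/A_old)^0.291 = 0.58, so A_new/A_old = 0.58^(1/0.291) = 0.58^3.436
ln(A_new/A_old) = ln 0.58 / 0.291 = -0.5447 / 0.291 = -1.8719
A_new/A_old = e^-1.8719 ≈ 0.1538

15.4%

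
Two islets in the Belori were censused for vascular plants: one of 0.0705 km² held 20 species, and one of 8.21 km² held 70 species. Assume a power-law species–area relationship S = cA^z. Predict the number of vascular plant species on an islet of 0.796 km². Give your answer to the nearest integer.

38

z = ln(70/20) / ln(8.21/0.0705) = 1.2528 / 4.7575 = 0.2633
c = 20 / 0.0705^0.2633 = 20 / 0.4974 = 40.21
S₃ = 40.21 × 0.796^0.2633 = 40.21 × 0.9417 ≈ 37.86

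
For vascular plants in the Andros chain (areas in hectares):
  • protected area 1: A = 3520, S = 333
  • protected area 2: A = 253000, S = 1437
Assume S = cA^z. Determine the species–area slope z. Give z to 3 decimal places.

Taking logs: ln S = ln c + z ln A, so z = (ln S₂ − ln S₁)/(ln A₂ − ln A₁).
z = ln(1437/333) / ln(253000/3520) = ln(4.315) / ln(71.88) = 1.4622 / 4.2749 = 0.3420

0.342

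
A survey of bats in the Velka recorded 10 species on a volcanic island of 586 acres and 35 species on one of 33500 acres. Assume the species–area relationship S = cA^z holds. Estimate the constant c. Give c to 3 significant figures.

z = ln(S₂/S₁) / ln(A₂/A₁) = ln(35/10) / ln(33500/586) = 1.2528 / 4.0460 = 0.3096
c = S₁ / A₁^z = 10 / 586^0.3096 = 10 / 7.195 = 1.39

1.39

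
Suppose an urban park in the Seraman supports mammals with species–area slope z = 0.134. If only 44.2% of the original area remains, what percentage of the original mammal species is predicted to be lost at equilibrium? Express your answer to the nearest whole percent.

10%

S_new/S_old = (A_new/A_old)^z = 0.442^0.134
= exp(0.134 × ln 0.442) = exp(0.134 × -0.8164) = exp(-0.1094) ≈ 0.8964
Fraction lost = 1 − 0.8964 = 0.1036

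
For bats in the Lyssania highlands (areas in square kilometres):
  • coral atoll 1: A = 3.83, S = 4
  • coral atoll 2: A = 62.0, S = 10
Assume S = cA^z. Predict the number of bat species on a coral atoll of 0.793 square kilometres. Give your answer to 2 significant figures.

2.4

z = ln(10/4) / ln(62/3.83) = 0.9163 / 2.7843 = 0.3291
c = 4 / 3.83^0.3291 = 4 / 1.556 = 2.571
S₃ = 2.571 × 0.793^0.3291 = 2.571 × 0.9265 ≈ 2.382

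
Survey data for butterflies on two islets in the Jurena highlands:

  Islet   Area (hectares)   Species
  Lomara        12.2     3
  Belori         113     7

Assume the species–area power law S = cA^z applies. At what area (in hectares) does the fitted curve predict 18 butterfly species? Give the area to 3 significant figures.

z = ln(7/3) / ln(113/12.2) = 0.8473 / 2.2260 = 0.3806
c = 3 / 12.2^0.3806 = 3 / 2.591 = 1.158
A = (18/1.158)^(1/0.3806) ⇒ ln A = ln(15.55)/0.3806 = 7.2086
A = e^7.2086 ≈ 1351 hectares

1350 hectares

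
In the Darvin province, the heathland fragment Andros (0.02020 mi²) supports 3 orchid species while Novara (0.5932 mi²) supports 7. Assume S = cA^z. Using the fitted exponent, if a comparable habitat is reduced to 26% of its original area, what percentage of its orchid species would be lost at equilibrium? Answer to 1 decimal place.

z = ln(7/3) / ln(0.5932/0.0202) = 0.8473 / 3.3798 = 0.2507
S_new/S_old = (A_new/A_old)^z = 0.26^0.2507 = exp(0.2507 × -1.3471) = 0.7134
Fraction lost = 1 − 0.7134 = 0.2866

28.7%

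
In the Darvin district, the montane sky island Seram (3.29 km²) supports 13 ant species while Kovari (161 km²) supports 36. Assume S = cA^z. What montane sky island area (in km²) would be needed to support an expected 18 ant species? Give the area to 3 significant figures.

11.4 km²

z = ln(36/13) / ln(161/3.29) = 1.0186 / 3.8905 = 0.2618
c = 13 / 3.29^0.2618 = 13 / 1.366 = 9.518
A = (18/9.518)^(1/0.2618) ⇒ ln A = ln(1.891)/0.2618 = 2.4339
A = e^2.4339 ≈ 11.4 km²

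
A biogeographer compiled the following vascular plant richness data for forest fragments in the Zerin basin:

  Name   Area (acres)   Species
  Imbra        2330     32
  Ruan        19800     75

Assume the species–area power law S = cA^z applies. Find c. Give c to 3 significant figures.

1.46

z = ln(S₂/S₁) / ln(A₂/A₁) = ln(75/32) / ln(19800/2330) = 0.8518 / 2.1398 = 0.3980
c = S₁ / A₁^z = 32 / 2330^0.3980 = 32 / 21.9 = 1.461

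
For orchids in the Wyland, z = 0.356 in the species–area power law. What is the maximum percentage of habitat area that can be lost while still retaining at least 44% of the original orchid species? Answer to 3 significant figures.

90.0%

Need (A_new/A_old)^0.356 = 0.44, so A_new/A_old = 0.44^(1/0.356) = 0.44^2.809
ln(A_new/A_old) = ln 0.44 / 0.356 = -0.8210 / 0.356 = -2.3061
A_new/A_old = e^-2.3061 ≈ 0.09965
Fraction that can be lost = 1 − 0.09965 = 0.9004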